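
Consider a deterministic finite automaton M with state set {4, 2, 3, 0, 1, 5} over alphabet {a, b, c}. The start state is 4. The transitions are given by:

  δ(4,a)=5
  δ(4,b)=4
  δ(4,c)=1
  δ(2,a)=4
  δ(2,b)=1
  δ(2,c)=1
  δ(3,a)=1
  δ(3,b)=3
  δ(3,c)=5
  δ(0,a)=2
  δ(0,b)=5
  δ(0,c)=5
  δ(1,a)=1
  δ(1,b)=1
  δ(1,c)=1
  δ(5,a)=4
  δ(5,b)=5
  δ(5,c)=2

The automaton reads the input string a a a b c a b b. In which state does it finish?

start at 4
read 'a': 4 → 5
read 'a': 5 → 4
read 'a': 4 → 5
read 'b': 5 → 5
read 'c': 5 → 2
read 'a': 2 → 4
read 'b': 4 → 4
read 'b': 4 → 4

4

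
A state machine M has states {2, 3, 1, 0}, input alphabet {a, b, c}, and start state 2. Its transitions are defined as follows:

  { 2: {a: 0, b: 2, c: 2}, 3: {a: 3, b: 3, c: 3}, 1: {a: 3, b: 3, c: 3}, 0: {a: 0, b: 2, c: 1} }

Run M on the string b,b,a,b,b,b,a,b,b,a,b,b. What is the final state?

Trace: 2 -b-> 2 -b-> 2 -a-> 0 -b-> 2 -b-> 2 -b-> 2 -a-> 0 -b-> 2 -b-> 2 -a-> 0 -b-> 2 -b-> 2

2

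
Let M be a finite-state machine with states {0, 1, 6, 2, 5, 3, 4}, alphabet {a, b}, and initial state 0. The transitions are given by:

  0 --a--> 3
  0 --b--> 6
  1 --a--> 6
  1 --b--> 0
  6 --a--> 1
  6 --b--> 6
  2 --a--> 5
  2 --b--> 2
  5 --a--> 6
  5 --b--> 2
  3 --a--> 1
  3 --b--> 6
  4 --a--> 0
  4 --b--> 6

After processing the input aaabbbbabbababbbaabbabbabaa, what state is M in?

1

0 → 3 → 1 → 6 → 6 → 6 → 6 → 6 → 1 → 0 → 6 → 1 → 0 → 3 → 6 → 6 → 6 → 1 → 6 → 6 → 6 → 1 → 0 → 6 → 1 → 0 → 3 → 1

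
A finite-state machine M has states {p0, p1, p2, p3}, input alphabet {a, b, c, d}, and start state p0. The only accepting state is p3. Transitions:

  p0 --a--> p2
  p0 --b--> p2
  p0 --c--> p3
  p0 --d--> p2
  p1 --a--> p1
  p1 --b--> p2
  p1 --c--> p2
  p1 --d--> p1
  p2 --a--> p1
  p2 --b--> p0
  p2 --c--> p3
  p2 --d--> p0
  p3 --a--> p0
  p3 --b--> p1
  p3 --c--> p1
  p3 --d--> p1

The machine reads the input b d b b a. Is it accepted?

start at p0
read 'b': p0 → p2
read 'd': p2 → p0
read 'b': p0 → p2
read 'b': p2 → p0
read 'a': p0 → p2
End state p2 is not accepting.

No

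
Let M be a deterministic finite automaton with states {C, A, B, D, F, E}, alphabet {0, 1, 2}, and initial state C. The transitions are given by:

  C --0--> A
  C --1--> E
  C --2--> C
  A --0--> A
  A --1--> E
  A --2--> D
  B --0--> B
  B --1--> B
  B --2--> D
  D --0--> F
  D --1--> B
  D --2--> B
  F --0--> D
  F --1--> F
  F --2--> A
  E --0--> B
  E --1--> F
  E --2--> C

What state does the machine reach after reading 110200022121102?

Trace: C -1-> E -1-> F -0-> D -2-> B -0-> B -0-> B -0-> B -2-> D -2-> B -1-> B -2-> D -1-> B -1-> B -0-> B -2-> D

D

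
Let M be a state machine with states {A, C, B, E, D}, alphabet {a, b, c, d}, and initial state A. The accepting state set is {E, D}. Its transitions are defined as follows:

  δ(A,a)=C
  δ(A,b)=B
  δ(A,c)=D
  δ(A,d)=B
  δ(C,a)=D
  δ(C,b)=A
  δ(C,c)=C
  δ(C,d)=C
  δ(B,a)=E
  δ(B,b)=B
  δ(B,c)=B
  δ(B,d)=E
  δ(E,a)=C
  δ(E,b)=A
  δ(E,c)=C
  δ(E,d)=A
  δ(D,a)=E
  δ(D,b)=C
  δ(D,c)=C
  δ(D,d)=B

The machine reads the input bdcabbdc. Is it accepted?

No

Trace: A -b-> B -d-> E -c-> C -a-> D -b-> C -b-> A -d-> B -c-> B
End state B is not accepting.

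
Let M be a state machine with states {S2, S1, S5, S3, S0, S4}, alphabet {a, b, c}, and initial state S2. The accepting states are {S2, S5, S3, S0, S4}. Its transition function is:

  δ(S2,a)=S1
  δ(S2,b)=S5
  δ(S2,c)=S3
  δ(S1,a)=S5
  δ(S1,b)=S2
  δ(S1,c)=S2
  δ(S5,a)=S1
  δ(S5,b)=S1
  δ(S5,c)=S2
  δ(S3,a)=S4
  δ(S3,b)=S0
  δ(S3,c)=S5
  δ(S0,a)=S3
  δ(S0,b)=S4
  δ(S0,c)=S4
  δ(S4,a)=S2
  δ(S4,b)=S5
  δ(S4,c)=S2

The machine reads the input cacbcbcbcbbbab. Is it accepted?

Yes

S2 → S3 → S4 → S2 → S5 → S2 → S5 → S2 → S5 → S2 → S5 → S1 → S2 → S1 → S2
End state S2 is accepting.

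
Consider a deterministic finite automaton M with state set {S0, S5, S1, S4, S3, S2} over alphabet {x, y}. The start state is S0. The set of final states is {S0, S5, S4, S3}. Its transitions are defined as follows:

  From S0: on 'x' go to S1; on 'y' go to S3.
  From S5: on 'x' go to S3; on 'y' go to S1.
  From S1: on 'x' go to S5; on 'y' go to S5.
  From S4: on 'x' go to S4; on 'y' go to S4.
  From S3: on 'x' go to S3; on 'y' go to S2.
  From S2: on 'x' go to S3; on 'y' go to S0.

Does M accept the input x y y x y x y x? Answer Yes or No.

S0 → S1 → S5 → S1 → S5 → S1 → S5 → S1 → S5
End state S5 is accepting.

Yes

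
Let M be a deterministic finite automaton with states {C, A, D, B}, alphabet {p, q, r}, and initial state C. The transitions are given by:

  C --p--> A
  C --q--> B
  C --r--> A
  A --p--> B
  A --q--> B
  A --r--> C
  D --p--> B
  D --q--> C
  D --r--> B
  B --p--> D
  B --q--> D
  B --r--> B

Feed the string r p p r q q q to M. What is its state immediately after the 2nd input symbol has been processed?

B

Trace: C -r-> A -p-> B
After 2 symbols: B.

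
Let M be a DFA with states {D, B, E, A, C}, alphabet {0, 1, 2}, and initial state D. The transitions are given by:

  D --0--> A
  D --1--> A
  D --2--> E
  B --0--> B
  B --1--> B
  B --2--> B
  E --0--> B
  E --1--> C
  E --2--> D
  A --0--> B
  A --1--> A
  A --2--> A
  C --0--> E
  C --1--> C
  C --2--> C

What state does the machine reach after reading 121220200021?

Trace: D -1-> A -2-> A -1-> A -2-> A -2-> A -0-> B -2-> B -0-> B -0-> B -0-> B -2-> B -1-> B

B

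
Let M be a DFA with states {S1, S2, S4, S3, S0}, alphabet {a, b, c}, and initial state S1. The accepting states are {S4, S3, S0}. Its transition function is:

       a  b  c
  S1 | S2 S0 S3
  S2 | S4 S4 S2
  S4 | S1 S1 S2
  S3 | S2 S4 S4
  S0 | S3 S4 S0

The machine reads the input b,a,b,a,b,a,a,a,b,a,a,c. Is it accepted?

start at S1
read 'b': S1 → S0
read 'a': S0 → S3
read 'b': S3 → S4
read 'a': S4 → S1
read 'b': S1 → S0
read 'a': S0 → S3
read 'a': S3 → S2
read 'a': S2 → S4
read 'b': S4 → S1
read 'a': S1 → S2
read 'a': S2 → S4
read 'c': S4 → S2
End state S2 is not accepting.

No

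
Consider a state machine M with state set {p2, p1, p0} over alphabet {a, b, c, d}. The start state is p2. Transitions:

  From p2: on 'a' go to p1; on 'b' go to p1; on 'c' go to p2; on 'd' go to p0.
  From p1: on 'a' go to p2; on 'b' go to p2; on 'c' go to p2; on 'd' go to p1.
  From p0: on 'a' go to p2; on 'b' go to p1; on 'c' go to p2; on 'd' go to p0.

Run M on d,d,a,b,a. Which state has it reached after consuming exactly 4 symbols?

p1

p2 → p0 → p0 → p2 → p1
After 4 symbols: p1.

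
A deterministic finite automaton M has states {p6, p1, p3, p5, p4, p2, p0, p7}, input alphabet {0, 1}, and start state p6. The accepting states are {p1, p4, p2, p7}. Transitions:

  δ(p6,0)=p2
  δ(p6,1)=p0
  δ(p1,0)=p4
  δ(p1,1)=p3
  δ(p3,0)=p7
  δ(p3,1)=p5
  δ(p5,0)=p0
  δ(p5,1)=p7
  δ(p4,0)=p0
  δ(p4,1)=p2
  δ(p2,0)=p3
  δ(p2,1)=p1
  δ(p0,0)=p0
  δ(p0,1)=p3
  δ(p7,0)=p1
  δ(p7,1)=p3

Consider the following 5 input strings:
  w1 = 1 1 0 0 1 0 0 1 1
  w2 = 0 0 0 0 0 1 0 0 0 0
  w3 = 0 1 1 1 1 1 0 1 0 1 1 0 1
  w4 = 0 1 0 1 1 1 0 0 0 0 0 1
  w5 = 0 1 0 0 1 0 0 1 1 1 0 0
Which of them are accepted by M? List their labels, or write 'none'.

w1: Trace: p6 -1-> p0 -1-> p3 -0-> p7 -0-> p1 -1-> p3 -0-> p7 -0-> p1 -1-> p3 -1-> p5  → end p5, rejected
w2: Trace: p6 -0-> p2 -0-> p3 -0-> p7 -0-> p1 -0-> p4 -1-> p2 -0-> p3 -0-> p7 -0-> p1 -0-> p4  → end p4, accepted
w3: Trace: p6 -0-> p2 -1-> p1 -1-> p3 -1-> p5 -1-> p7 -1-> p3 -0-> p7 -1-> p3 -0-> p7 -1-> p3 -1-> p5 -0-> p0 -1-> p3  → end p3, rejected
w4: Trace: p6 -0-> p2 -1-> p1 -0-> p4 -1-> p2 -1-> p1 -1-> p3 -0-> p7 -0-> p1 -0-> p4 -0-> p0 -0-> p0 -1-> p3  → end p3, rejected
w5: Trace: p6 -0-> p2 -1-> p1 -0-> p4 -0-> p0 -1-> p3 -0-> p7 -0-> p1 -1-> p3 -1-> p5 -1-> p7 -0-> p1 -0-> p4  → end p4, accepted

w2, w5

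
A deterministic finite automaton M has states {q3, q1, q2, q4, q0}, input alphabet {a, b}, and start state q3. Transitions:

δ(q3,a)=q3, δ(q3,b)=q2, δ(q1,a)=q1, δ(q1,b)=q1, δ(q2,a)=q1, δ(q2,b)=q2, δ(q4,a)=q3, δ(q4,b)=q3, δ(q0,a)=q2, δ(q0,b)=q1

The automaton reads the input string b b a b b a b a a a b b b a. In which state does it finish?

q1

Trace: q3 -b-> q2 -b-> q2 -a-> q1 -b-> q1 -b-> q1 -a-> q1 -b-> q1 -a-> q1 -a-> q1 -a-> q1 -b-> q1 -b-> q1 -b-> q1 -a-> q1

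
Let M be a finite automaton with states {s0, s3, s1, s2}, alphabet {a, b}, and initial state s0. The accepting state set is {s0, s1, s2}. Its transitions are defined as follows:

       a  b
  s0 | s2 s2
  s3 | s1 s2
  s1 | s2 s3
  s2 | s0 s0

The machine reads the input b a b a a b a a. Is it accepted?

start at s0
read 'b': s0 → s2
read 'a': s2 → s0
read 'b': s0 → s2
read 'a': s2 → s0
read 'a': s0 → s2
read 'b': s2 → s0
read 'a': s0 → s2
read 'a': s2 → s0
End state s0 is accepting.

Yes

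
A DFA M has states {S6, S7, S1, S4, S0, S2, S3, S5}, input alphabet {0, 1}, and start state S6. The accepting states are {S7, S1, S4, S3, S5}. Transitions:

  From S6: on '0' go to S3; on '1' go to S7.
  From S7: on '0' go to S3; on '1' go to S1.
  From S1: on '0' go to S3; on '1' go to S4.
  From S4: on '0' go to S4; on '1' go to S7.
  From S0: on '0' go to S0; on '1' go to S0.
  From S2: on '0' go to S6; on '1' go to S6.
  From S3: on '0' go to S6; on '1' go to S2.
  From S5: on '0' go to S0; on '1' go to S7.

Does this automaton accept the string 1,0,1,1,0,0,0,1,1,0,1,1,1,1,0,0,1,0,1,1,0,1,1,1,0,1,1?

No

Trace: S6 -1-> S7 -0-> S3 -1-> S2 -1-> S6 -0-> S3 -0-> S6 -0-> S3 -1-> S2 -1-> S6 -0-> S3 -1-> S2 -1-> S6 -1-> S7 -1-> S1 -0-> S3 -0-> S6 -1-> S7 -0-> S3 -1-> S2 -1-> S6 -0-> S3 -1-> S2 -1-> S6 -1-> S7 -0-> S3 -1-> S2 -1-> S6
End state S6 is not accepting.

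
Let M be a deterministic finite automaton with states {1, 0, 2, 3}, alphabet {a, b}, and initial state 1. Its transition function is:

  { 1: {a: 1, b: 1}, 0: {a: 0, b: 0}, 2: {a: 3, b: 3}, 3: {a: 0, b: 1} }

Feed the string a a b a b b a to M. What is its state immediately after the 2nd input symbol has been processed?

1

1 → 1 → 1
After 2 symbols: 1.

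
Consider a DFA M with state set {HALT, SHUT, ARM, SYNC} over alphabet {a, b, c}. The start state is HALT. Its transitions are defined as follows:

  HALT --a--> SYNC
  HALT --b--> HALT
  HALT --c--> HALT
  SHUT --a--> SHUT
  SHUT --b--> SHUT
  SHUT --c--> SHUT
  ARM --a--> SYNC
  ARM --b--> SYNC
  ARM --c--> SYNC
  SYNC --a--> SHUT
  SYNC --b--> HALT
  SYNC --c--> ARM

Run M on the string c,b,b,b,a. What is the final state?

SYNC

HALT → HALT → HALT → HALT → HALT → SYNC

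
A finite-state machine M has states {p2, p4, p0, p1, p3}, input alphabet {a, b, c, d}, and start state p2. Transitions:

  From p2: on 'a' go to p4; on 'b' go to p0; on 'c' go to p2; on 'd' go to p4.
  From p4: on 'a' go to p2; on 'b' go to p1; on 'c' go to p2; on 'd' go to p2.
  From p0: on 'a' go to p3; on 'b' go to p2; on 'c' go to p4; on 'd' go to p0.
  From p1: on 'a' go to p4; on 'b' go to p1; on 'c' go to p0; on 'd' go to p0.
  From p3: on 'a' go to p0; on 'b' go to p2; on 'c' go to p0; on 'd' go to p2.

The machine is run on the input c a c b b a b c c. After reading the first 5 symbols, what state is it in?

p2

p2 → p2 → p4 → p2 → p0 → p2
After 5 symbols: p2.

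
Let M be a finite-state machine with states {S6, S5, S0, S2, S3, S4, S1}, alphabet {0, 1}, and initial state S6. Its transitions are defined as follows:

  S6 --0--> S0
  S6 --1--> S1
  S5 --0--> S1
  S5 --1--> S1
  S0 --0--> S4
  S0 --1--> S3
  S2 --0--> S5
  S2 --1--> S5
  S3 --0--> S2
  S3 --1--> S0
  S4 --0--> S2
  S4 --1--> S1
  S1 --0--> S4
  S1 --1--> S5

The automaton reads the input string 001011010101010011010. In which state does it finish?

start at S6
read '0': S6 → S0
read '0': S0 → S4
read '1': S4 → S1
read '0': S1 → S4
read '1': S4 → S1
read '1': S1 → S5
read '0': S5 → S1
read '1': S1 → S5
read '0': S5 → S1
read '1': S1 → S5
read '0': S5 → S1
read '1': S1 → S5
read '0': S5 → S1
read '1': S1 → S5
read '0': S5 → S1
read '0': S1 → S4
read '1': S4 → S1
read '1': S1 → S5
read '0': S5 → S1
read '1': S1 → S5
read '0': S5 → S1

S1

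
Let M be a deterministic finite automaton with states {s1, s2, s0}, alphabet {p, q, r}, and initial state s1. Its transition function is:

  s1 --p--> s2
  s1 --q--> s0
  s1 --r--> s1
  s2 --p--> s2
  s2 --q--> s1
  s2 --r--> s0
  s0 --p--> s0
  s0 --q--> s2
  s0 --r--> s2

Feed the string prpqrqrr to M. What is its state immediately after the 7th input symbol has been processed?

s0

start at s1
read 'p': s1 → s2
read 'r': s2 → s0
read 'p': s0 → s0
read 'q': s0 → s2
read 'r': s2 → s0
read 'q': s0 → s2
read 'r': s2 → s0
After 7 symbols: s0.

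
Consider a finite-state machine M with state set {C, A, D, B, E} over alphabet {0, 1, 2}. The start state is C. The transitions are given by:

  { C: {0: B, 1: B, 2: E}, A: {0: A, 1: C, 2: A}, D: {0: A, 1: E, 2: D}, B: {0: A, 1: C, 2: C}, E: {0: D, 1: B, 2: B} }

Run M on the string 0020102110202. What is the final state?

C

Trace: C -0-> B -0-> A -2-> A -0-> A -1-> C -0-> B -2-> C -1-> B -1-> C -0-> B -2-> C -0-> B -2-> C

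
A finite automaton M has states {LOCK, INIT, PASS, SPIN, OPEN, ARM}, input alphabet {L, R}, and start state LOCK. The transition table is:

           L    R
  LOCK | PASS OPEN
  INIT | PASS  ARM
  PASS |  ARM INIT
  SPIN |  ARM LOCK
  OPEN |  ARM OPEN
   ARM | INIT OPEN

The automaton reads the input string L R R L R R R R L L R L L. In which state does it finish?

PASS

Trace: LOCK -L-> PASS -R-> INIT -R-> ARM -L-> INIT -R-> ARM -R-> OPEN -R-> OPEN -R-> OPEN -L-> ARM -L-> INIT -R-> ARM -L-> INIT -L-> PASS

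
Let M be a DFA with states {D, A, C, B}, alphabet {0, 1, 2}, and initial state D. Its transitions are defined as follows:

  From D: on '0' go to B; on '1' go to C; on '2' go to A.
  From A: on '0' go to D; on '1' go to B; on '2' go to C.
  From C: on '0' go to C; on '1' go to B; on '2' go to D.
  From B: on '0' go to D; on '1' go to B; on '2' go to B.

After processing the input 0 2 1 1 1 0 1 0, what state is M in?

start at D
read '0': D → B
read '2': B → B
read '1': B → B
read '1': B → B
read '1': B → B
read '0': B → D
read '1': D → C
read '0': C → C

C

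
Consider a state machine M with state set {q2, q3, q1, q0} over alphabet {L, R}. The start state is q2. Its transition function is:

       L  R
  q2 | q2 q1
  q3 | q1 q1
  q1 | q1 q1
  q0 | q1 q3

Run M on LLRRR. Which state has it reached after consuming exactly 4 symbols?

q2 → q2 → q2 → q1 → q1
After 4 symbols: q1.

q1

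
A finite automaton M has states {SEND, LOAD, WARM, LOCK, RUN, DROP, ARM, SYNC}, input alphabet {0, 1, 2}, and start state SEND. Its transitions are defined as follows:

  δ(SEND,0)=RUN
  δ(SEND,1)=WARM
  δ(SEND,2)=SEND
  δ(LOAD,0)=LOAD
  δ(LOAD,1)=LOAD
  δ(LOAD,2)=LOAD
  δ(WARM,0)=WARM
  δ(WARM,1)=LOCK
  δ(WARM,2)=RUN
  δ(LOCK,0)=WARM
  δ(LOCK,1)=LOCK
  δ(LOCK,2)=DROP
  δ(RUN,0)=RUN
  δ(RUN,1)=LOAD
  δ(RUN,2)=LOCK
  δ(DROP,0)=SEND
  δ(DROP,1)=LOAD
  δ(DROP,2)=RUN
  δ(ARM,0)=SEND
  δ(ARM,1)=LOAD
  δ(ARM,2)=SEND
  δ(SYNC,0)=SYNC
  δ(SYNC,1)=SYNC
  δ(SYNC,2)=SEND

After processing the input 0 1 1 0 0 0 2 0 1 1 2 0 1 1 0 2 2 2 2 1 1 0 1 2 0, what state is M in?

SEND → RUN → LOAD → LOAD → LOAD → LOAD → LOAD → LOAD → LOAD → LOAD → LOAD → LOAD → LOAD → LOAD → LOAD → LOAD → LOAD → LOAD → LOAD → LOAD → LOAD → LOAD → LOAD → LOAD → LOAD → LOAD

LOAD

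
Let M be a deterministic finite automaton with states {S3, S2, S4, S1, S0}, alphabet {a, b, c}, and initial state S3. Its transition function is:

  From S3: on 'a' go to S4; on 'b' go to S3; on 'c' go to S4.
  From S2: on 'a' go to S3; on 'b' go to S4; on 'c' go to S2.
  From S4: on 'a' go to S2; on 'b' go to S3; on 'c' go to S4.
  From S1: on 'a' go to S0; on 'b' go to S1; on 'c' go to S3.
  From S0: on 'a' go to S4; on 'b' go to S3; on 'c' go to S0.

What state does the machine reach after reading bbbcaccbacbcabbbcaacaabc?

Trace: S3 -b-> S3 -b-> S3 -b-> S3 -c-> S4 -a-> S2 -c-> S2 -c-> S2 -b-> S4 -a-> S2 -c-> S2 -b-> S4 -c-> S4 -a-> S2 -b-> S4 -b-> S3 -b-> S3 -c-> S4 -a-> S2 -a-> S3 -c-> S4 -a-> S2 -a-> S3 -b-> S3 -c-> S4

S4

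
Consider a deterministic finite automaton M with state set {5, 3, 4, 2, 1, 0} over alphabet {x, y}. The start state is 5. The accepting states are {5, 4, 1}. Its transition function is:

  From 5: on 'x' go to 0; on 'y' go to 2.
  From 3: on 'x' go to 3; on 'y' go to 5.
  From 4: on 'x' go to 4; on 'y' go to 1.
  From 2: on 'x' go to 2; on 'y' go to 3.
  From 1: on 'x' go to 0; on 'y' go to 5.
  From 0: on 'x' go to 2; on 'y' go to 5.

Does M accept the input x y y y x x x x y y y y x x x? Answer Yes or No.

Trace: 5 -x-> 0 -y-> 5 -y-> 2 -y-> 3 -x-> 3 -x-> 3 -x-> 3 -x-> 3 -y-> 5 -y-> 2 -y-> 3 -y-> 5 -x-> 0 -x-> 2 -x-> 2
End state 2 is not accepting.

No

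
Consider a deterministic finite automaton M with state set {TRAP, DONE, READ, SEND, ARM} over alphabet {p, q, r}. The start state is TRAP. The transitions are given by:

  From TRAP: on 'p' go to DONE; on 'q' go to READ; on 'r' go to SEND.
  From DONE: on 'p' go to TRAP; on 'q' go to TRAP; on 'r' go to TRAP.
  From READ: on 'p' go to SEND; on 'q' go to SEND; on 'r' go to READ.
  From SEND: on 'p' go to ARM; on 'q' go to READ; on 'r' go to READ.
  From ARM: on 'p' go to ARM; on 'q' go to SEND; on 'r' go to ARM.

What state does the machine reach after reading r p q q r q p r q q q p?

ARM

Trace: TRAP -r-> SEND -p-> ARM -q-> SEND -q-> READ -r-> READ -q-> SEND -p-> ARM -r-> ARM -q-> SEND -q-> READ -q-> SEND -p-> ARM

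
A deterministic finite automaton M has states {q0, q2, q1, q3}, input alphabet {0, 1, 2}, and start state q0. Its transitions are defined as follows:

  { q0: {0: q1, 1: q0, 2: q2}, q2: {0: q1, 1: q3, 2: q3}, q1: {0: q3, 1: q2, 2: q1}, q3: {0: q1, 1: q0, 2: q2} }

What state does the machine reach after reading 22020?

Trace: q0 -2-> q2 -2-> q3 -0-> q1 -2-> q1 -0-> q3

q3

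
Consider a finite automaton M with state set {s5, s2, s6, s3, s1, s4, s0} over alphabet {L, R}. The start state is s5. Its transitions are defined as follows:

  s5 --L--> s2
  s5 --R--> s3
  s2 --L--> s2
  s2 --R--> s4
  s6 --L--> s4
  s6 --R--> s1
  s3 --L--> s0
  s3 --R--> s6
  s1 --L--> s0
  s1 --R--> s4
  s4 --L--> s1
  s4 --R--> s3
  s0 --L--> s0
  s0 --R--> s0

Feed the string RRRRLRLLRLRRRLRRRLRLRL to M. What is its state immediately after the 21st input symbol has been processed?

start at s5
read 'R': s5 → s3
read 'R': s3 → s6
read 'R': s6 → s1
read 'R': s1 → s4
read 'L': s4 → s1
read 'R': s1 → s4
read 'L': s4 → s1
read 'L': s1 → s0
read 'R': s0 → s0
read 'L': s0 → s0
read 'R': s0 → s0
read 'R': s0 → s0
read 'R': s0 → s0
read 'L': s0 → s0
read 'R': s0 → s0
read 'R': s0 → s0
read 'R': s0 → s0
read 'L': s0 → s0
read 'R': s0 → s0
read 'L': s0 → s0
read 'R': s0 → s0
After 21 symbols: s0.

s0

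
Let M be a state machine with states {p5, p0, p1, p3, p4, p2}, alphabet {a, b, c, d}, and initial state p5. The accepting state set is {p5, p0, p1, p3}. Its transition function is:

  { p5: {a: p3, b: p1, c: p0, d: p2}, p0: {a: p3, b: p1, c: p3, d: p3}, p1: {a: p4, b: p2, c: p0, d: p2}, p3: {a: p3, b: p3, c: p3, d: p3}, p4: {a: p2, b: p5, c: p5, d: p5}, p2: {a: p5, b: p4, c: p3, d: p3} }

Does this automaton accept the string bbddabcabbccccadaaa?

Yes

p5 → p1 → p2 → p3 → p3 → p3 → p3 → p3 → p3 → p3 → p3 → p3 → p3 → p3 → p3 → p3 → p3 → p3 → p3 → p3
End state p3 is accepting.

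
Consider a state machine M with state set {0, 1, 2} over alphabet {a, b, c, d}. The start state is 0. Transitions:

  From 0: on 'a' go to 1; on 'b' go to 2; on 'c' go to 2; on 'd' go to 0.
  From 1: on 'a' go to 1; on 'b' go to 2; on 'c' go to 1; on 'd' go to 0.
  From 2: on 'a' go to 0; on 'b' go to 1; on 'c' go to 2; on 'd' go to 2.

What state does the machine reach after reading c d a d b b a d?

0

Trace: 0 -c-> 2 -d-> 2 -a-> 0 -d-> 0 -b-> 2 -b-> 1 -a-> 1 -d-> 0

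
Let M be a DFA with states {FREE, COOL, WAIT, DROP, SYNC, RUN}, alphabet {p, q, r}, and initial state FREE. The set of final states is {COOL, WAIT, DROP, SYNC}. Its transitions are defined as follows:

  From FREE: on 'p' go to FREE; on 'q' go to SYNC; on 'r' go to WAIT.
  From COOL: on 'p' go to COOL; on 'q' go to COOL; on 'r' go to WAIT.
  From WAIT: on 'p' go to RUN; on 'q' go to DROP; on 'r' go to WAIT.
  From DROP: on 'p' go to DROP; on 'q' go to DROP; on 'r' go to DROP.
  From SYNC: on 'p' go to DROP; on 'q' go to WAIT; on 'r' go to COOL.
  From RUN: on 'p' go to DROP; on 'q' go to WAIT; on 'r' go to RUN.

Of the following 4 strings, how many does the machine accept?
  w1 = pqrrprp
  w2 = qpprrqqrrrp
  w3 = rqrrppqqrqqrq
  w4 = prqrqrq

4

w1: FREE → FREE → SYNC → COOL → WAIT → RUN → RUN → DROP  → end DROP, accepted
w2: FREE → SYNC → DROP → DROP → DROP → DROP → DROP → DROP → DROP → DROP → DROP → DROP  → end DROP, accepted
w3: FREE → WAIT → DROP → DROP → DROP → DROP → DROP → DROP → DROP → DROP → DROP → DROP → DROP → DROP  → end DROP, accepted
w4: FREE → FREE → WAIT → DROP → DROP → DROP → DROP → DROP  → end DROP, accepted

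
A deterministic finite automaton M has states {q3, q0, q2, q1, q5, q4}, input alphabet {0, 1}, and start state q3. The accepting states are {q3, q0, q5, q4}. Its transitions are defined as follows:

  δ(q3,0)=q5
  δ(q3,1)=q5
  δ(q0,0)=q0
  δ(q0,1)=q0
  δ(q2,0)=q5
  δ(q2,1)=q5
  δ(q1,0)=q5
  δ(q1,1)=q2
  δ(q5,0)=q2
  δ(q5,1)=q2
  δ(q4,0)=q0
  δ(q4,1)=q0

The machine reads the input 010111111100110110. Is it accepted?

start at q3
read '0': q3 → q5
read '1': q5 → q2
read '0': q2 → q5
read '1': q5 → q2
read '1': q2 → q5
read '1': q5 → q2
read '1': q2 → q5
read '1': q5 → q2
read '1': q2 → q5
read '1': q5 → q2
read '0': q2 → q5
read '0': q5 → q2
read '1': q2 → q5
read '1': q5 → q2
read '0': q2 → q5
read '1': q5 → q2
read '1': q2 → q5
read '0': q5 → q2
End state q2 is not accepting.

No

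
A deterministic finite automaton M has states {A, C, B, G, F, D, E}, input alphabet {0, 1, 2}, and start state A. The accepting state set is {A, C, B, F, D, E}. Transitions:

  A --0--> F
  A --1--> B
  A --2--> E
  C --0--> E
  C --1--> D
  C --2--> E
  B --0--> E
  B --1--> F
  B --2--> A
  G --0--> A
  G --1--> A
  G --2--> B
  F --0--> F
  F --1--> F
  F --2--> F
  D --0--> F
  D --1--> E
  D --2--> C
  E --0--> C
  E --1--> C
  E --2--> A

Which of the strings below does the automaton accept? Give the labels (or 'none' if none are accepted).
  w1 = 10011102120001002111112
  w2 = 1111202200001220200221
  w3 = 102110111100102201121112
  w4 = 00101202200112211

w1, w2, w3, w4

w1: A → B → E → C → D → E → C → E → A → B → A → F → F → F → F → F → F → F → F → F → F → F → F → F  → end F, accepted
w2: A → B → F → F → F → F → F → F → F → F → F → F → F → F → F → F → F → F → F → F → F → F → F  → end F, accepted
w3: A → B → E → A → B → F → F → F → F → F → F → F → F → F → F → F → F → F → F → F → F → F → F → F → F  → end F, accepted
w4: A → F → F → F → F → F → F → F → F → F → F → F → F → F → F → F → F → F  → end F, accepted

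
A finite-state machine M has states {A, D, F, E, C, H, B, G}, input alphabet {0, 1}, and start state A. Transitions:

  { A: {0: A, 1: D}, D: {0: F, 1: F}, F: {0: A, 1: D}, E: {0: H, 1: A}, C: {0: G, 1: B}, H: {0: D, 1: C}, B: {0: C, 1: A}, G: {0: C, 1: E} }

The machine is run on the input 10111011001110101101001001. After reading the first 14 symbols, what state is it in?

F

Trace: A -1-> D -0-> F -1-> D -1-> F -1-> D -0-> F -1-> D -1-> F -0-> A -0-> A -1-> D -1-> F -1-> D -0-> F
After 14 symbols: F.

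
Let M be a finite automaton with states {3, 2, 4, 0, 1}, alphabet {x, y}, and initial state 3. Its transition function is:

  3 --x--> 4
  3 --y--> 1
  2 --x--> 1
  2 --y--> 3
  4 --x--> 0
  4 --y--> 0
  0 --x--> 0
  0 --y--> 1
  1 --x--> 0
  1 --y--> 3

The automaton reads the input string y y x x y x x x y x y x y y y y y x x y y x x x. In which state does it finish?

0

start at 3
read 'y': 3 → 1
read 'y': 1 → 3
read 'x': 3 → 4
read 'x': 4 → 0
read 'y': 0 → 1
read 'x': 1 → 0
read 'x': 0 → 0
read 'x': 0 → 0
read 'y': 0 → 1
read 'x': 1 → 0
read 'y': 0 → 1
read 'x': 1 → 0
read 'y': 0 → 1
read 'y': 1 → 3
read 'y': 3 → 1
read 'y': 1 → 3
read 'y': 3 → 1
read 'x': 1 → 0
read 'x': 0 → 0
read 'y': 0 → 1
read 'y': 1 → 3
read 'x': 3 → 4
read 'x': 4 → 0
read 'x': 0 → 0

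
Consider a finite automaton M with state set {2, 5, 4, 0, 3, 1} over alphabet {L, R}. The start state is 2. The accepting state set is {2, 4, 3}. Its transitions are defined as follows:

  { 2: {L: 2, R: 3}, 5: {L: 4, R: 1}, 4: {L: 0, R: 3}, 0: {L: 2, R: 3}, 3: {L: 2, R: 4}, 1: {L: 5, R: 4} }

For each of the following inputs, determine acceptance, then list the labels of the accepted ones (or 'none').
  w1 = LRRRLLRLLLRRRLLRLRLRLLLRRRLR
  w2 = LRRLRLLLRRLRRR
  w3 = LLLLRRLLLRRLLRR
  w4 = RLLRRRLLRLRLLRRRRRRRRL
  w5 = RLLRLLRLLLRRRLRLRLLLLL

w1: 2 → 2 → 3 → 4 → 3 → 2 → 2 → 3 → 2 → 2 → 2 → 3 → 4 → 3 → 2 → 2 → 3 → 2 → 3 → 2 → 3 → 2 → 2 → 2 → 3 → 4 → 3 → 2 → 3  → end 3, accepted
w2: 2 → 2 → 3 → 4 → 0 → 3 → 2 → 2 → 2 → 3 → 4 → 0 → 3 → 4 → 3  → end 3, accepted
w3: 2 → 2 → 2 → 2 → 2 → 3 → 4 → 0 → 2 → 2 → 3 → 4 → 0 → 2 → 3 → 4  → end 4, accepted
w4: 2 → 3 → 2 → 2 → 3 → 4 → 3 → 2 → 2 → 3 → 2 → 3 → 2 → 2 → 3 → 4 → 3 → 4 → 3 → 4 → 3 → 4 → 0  → end 0, rejected
w5: 2 → 3 → 2 → 2 → 3 → 2 → 2 → 3 → 2 → 2 → 2 → 3 → 4 → 3 → 2 → 3 → 2 → 3 → 2 → 2 → 2 → 2 → 2  → end 2, accepted

w1, w2, w3, w5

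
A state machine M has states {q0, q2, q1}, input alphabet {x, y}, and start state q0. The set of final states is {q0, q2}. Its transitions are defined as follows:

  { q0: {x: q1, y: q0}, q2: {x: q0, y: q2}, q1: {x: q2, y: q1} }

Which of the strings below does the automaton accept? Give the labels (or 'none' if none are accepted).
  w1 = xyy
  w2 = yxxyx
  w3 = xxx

w2, w3

w1:
  start at q0
  read 'x': q0 → q1
  read 'y': q1 → q1
  read 'y': q1 → q1
  end q1, rejected
w2:
  start at q0
  read 'y': q0 → q0
  read 'x': q0 → q1
  read 'x': q1 → q2
  read 'y': q2 → q2
  read 'x': q2 → q0
  end q0, accepted
w3:
  start at q0
  read 'x': q0 → q1
  read 'x': q1 → q2
  read 'x': q2 → q0
  end q0, accepted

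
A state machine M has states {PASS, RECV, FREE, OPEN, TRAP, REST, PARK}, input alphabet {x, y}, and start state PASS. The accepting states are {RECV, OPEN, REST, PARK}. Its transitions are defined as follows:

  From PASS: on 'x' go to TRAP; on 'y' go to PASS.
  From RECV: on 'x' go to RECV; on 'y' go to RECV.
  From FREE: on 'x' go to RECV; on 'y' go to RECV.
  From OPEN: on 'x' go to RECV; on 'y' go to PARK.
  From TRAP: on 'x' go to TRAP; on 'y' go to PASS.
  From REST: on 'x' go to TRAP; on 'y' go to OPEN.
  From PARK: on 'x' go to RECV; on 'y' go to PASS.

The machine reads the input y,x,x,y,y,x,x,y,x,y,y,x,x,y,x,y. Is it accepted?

Trace: PASS -y-> PASS -x-> TRAP -x-> TRAP -y-> PASS -y-> PASS -x-> TRAP -x-> TRAP -y-> PASS -x-> TRAP -y-> PASS -y-> PASS -x-> TRAP -x-> TRAP -y-> PASS -x-> TRAP -y-> PASS
End state PASS is not accepting.

No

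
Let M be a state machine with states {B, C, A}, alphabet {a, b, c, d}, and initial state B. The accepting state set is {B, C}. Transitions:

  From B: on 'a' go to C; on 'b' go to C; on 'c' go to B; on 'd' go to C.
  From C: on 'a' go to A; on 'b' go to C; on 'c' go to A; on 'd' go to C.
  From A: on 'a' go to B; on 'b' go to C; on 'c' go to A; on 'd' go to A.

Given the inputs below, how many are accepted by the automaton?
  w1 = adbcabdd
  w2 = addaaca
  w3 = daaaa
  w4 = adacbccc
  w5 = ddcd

w1:
  start at B
  read 'a': B → C
  read 'd': C → C
  read 'b': C → C
  read 'c': C → A
  read 'a': A → B
  read 'b': B → C
  read 'd': C → C
  read 'd': C → C
  end C, accepted
w2:
  start at B
  read 'a': B → C
  read 'd': C → C
  read 'd': C → C
  read 'a': C → A
  read 'a': A → B
  read 'c': B → B
  read 'a': B → C
  end C, accepted
w3:
  start at B
  read 'd': B → C
  read 'a': C → A
  read 'a': A → B
  read 'a': B → C
  read 'a': C → A
  end A, rejected
w4:
  start at B
  read 'a': B → C
  read 'd': C → C
  read 'a': C → A
  read 'c': A → A
  read 'b': A → C
  read 'c': C → A
  read 'c': A → A
  read 'c': A → A
  end A, rejected
w5:
  start at B
  read 'd': B → C
  read 'd': C → C
  read 'c': C → A
  read 'd': A → A
  end A, rejected

2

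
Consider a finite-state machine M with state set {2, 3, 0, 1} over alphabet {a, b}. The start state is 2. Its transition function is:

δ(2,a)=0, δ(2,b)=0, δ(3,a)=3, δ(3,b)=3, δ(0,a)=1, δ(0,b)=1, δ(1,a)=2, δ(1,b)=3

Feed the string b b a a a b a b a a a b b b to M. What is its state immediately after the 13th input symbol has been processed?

Trace: 2 -b-> 0 -b-> 1 -a-> 2 -a-> 0 -a-> 1 -b-> 3 -a-> 3 -b-> 3 -a-> 3 -a-> 3 -a-> 3 -b-> 3 -b-> 3
After 13 symbols: 3.

3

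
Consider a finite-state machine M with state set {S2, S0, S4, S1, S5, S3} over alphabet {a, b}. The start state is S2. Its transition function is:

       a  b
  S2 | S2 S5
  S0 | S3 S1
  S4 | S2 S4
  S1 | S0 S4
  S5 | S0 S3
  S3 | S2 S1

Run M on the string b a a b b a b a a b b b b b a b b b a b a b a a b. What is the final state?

S2 → S5 → S0 → S3 → S1 → S4 → S2 → S5 → S0 → S3 → S1 → S4 → S4 → S4 → S4 → S2 → S5 → S3 → S1 → S0 → S1 → S0 → S1 → S0 → S3 → S1

S1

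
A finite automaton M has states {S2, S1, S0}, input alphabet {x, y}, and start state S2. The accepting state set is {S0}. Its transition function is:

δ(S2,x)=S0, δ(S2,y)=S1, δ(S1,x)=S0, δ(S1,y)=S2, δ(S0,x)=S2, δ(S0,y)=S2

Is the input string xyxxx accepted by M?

Yes

Trace: S2 -x-> S0 -y-> S2 -x-> S0 -x-> S2 -x-> S0
End state S0 is accepting.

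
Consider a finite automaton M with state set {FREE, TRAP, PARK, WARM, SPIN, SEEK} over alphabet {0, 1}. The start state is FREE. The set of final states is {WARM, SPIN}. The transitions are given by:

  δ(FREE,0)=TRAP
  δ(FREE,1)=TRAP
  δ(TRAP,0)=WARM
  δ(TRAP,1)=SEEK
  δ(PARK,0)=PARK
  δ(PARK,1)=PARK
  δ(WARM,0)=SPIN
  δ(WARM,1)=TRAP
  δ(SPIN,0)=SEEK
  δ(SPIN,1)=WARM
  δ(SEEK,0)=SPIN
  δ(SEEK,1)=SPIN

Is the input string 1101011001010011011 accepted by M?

No

Trace: FREE -1-> TRAP -1-> SEEK -0-> SPIN -1-> WARM -0-> SPIN -1-> WARM -1-> TRAP -0-> WARM -0-> SPIN -1-> WARM -0-> SPIN -1-> WARM -0-> SPIN -0-> SEEK -1-> SPIN -1-> WARM -0-> SPIN -1-> WARM -1-> TRAP
End state TRAP is not accepting.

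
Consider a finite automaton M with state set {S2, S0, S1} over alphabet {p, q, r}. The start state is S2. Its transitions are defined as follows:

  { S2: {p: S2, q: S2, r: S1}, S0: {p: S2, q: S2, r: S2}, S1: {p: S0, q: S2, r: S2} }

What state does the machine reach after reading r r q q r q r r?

S2 → S1 → S2 → S2 → S2 → S1 → S2 → S1 → S2

S2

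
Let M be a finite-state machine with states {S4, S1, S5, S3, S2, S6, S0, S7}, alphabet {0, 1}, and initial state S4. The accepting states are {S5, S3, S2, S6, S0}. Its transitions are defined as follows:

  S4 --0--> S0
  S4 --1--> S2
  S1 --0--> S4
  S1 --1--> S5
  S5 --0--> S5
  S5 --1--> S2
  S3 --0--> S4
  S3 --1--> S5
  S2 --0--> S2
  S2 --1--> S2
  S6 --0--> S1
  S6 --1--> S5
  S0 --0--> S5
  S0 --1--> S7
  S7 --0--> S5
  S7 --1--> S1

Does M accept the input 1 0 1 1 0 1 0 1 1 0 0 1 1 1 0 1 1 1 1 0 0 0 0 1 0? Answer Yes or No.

Yes

S4 → S2 → S2 → S2 → S2 → S2 → S2 → S2 → S2 → S2 → S2 → S2 → S2 → S2 → S2 → S2 → S2 → S2 → S2 → S2 → S2 → S2 → S2 → S2 → S2 → S2
End state S2 is accepting.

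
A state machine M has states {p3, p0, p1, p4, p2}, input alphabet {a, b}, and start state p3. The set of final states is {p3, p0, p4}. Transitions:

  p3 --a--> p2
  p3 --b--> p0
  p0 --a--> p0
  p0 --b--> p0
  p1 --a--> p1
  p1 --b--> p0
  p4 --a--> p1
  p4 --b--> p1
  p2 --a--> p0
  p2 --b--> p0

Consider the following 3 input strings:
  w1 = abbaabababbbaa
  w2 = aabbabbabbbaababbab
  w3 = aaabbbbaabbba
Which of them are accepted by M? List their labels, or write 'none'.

w1, w2, w3

w1: p3 → p2 → p0 → p0 → p0 → p0 → p0 → p0 → p0 → p0 → p0 → p0 → p0 → p0 → p0  → end p0, accepted
w2: p3 → p2 → p0 → p0 → p0 → p0 → p0 → p0 → p0 → p0 → p0 → p0 → p0 → p0 → p0 → p0 → p0 → p0 → p0 → p0  → end p0, accepted
w3: p3 → p2 → p0 → p0 → p0 → p0 → p0 → p0 → p0 → p0 → p0 → p0 → p0 → p0  → end p0, accepted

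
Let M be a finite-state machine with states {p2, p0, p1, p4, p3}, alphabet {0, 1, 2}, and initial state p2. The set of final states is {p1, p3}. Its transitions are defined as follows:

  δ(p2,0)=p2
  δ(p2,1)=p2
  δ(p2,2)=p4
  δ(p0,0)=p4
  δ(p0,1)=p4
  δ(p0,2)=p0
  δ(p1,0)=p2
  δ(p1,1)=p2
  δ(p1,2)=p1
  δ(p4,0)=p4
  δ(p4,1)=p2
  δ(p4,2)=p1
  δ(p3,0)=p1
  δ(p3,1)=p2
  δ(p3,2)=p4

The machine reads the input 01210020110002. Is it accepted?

Trace: p2 -0-> p2 -1-> p2 -2-> p4 -1-> p2 -0-> p2 -0-> p2 -2-> p4 -0-> p4 -1-> p2 -1-> p2 -0-> p2 -0-> p2 -0-> p2 -2-> p4
End state p4 is not accepting.

No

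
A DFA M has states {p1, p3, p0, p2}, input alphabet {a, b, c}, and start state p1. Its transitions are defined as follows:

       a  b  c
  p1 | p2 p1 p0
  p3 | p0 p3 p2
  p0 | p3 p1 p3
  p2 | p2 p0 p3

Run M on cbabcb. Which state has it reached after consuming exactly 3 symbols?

p2

Trace: p1 -c-> p0 -b-> p1 -a-> p2
After 3 symbols: p2.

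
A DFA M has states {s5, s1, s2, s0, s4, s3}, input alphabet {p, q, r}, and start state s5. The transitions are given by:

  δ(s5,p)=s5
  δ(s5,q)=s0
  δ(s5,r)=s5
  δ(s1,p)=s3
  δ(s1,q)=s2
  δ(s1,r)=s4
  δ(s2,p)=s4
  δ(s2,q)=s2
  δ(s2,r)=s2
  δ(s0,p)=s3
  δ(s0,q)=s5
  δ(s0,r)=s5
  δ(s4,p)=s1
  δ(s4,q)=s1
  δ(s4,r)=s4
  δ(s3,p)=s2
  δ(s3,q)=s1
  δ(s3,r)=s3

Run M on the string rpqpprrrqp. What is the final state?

s4

s5 → s5 → s5 → s0 → s3 → s2 → s2 → s2 → s2 → s2 → s4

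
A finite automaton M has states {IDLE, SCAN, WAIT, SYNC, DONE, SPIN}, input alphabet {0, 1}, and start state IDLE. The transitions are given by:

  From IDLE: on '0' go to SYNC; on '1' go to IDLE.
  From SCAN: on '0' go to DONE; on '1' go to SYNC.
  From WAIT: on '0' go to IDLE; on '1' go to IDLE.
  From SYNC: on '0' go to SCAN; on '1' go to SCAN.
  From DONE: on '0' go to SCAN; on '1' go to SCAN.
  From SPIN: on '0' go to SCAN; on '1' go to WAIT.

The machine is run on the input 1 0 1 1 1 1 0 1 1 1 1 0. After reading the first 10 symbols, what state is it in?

SYNC

Trace: IDLE -1-> IDLE -0-> SYNC -1-> SCAN -1-> SYNC -1-> SCAN -1-> SYNC -0-> SCAN -1-> SYNC -1-> SCAN -1-> SYNC
After 10 symbols: SYNC.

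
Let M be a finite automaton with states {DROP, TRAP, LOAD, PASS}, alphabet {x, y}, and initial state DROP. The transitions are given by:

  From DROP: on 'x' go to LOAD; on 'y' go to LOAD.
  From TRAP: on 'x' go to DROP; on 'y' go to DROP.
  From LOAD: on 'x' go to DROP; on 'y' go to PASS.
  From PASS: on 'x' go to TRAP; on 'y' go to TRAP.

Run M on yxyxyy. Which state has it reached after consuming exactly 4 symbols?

DROP

DROP → LOAD → DROP → LOAD → DROP
After 4 symbols: DROP.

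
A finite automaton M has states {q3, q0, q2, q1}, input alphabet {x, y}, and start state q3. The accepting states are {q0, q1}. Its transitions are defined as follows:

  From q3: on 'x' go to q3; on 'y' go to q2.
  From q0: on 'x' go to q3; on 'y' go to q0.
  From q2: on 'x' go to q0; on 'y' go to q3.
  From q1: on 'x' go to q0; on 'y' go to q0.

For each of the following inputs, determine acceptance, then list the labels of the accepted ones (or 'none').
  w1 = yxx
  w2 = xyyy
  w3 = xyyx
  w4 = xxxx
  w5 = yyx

w1: Trace: q3 -y-> q2 -x-> q0 -x-> q3  → end q3, rejected
w2: Trace: q3 -x-> q3 -y-> q2 -y-> q3 -y-> q2  → end q2, rejected
w3: Trace: q3 -x-> q3 -y-> q2 -y-> q3 -x-> q3  → end q3, rejected
w4: Trace: q3 -x-> q3 -x-> q3 -x-> q3 -x-> q3  → end q3, rejected
w5: Trace: q3 -y-> q2 -y-> q3 -x-> q3  → end q3, rejected

none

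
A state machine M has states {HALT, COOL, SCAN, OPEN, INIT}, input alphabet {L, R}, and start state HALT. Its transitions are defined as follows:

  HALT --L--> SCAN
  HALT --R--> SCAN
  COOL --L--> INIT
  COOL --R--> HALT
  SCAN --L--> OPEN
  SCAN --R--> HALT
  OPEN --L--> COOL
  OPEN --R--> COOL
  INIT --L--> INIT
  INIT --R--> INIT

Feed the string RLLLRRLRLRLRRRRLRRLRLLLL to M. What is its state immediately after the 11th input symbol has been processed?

Trace: HALT -R-> SCAN -L-> OPEN -L-> COOL -L-> INIT -R-> INIT -R-> INIT -L-> INIT -R-> INIT -L-> INIT -R-> INIT -L-> INIT
After 11 symbols: INIT.

INIT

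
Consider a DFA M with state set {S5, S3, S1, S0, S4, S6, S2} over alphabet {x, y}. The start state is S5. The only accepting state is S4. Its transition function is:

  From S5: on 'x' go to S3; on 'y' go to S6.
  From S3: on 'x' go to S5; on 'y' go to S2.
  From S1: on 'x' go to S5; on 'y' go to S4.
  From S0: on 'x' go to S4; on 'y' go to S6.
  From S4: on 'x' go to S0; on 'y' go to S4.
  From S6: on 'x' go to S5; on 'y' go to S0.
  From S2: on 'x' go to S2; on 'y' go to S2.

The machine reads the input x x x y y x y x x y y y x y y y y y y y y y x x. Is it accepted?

No

start at S5
read 'x': S5 → S3
read 'x': S3 → S5
read 'x': S5 → S3
read 'y': S3 → S2
read 'y': S2 → S2
read 'x': S2 → S2
read 'y': S2 → S2
read 'x': S2 → S2
read 'x': S2 → S2
read 'y': S2 → S2
read 'y': S2 → S2
read 'y': S2 → S2
read 'x': S2 → S2
read 'y': S2 → S2
read 'y': S2 → S2
read 'y': S2 → S2
read 'y': S2 → S2
read 'y': S2 → S2
read 'y': S2 → S2
read 'y': S2 → S2
read 'y': S2 → S2
read 'y': S2 → S2
read 'x': S2 → S2
read 'x': S2 → S2
End state S2 is not accepting.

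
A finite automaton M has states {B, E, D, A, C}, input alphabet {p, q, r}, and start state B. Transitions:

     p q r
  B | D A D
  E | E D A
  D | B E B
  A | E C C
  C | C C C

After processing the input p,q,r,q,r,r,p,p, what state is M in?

C

Trace: B -p-> D -q-> E -r-> A -q-> C -r-> C -r-> C -p-> C -p-> C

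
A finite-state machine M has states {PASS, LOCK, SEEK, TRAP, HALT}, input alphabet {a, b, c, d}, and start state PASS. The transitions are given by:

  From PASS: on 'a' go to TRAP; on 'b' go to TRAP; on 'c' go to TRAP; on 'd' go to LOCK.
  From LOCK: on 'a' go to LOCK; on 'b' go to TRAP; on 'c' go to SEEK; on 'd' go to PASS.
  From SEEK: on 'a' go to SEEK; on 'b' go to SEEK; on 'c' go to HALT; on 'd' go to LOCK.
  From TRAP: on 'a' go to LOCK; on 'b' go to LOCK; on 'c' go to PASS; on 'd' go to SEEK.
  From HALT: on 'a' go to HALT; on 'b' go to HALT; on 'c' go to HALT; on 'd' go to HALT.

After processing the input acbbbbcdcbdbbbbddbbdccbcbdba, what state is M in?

SEEK

start at PASS
read 'a': PASS → TRAP
read 'c': TRAP → PASS
read 'b': PASS → TRAP
read 'b': TRAP → LOCK
read 'b': LOCK → TRAP
read 'b': TRAP → LOCK
read 'c': LOCK → SEEK
read 'd': SEEK → LOCK
read 'c': LOCK → SEEK
read 'b': SEEK → SEEK
read 'd': SEEK → LOCK
read 'b': LOCK → TRAP
read 'b': TRAP → LOCK
read 'b': LOCK → TRAP
read 'b': TRAP → LOCK
read 'd': LOCK → PASS
read 'd': PASS → LOCK
read 'b': LOCK → TRAP
read 'b': TRAP → LOCK
read 'd': LOCK → PASS
read 'c': PASS → TRAP
read 'c': TRAP → PASS
read 'b': PASS → TRAP
read 'c': TRAP → PASS
read 'b': PASS → TRAP
read 'd': TRAP → SEEK
read 'b': SEEK → SEEK
read 'a': SEEK → SEEK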